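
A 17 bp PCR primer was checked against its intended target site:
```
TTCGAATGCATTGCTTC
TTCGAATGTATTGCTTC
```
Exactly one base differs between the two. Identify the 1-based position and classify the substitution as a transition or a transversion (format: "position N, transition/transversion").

position 9, transition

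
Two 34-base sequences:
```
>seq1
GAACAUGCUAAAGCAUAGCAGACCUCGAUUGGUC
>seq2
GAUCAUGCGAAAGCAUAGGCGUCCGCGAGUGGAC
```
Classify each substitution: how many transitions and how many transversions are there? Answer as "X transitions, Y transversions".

0 transitions, 8 transversions

Transitions (purine↔purine or pyrimidine↔pyrimidine): none.
Transversions (purine↔pyrimidine): 3 A→U, 9 U→G, 19 C→G, 20 A→C, 22 A→U, 25 U→G, 29 U→G, 33 U→A.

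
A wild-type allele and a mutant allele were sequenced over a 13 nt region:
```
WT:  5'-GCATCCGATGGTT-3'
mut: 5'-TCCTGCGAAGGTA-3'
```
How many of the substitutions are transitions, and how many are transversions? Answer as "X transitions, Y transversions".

Mismatches (1-based):
position 1: G→T (purine→pyrimidine, transversion)
position 3: A→C (purine→pyrimidine, transversion)
position 5: C→G (pyrimidine→purine, transversion)
position 9: T→A (pyrimidine→purine, transversion)
position 13: T→A (pyrimidine→purine, transversion)

0 transitions, 5 transversions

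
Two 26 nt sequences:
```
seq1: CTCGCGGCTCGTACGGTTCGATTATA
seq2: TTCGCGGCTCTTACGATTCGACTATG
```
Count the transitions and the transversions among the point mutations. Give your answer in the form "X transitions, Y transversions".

4 transitions, 1 transversion

Mismatches (1-based):
position 1: C→T (pyrimidine→pyrimidine, transition)
position 11: G→T (purine→pyrimidine, transversion)
position 16: G→A (purine→purine, transition)
position 22: T→C (pyrimidine→pyrimidine, transition)
position 26: A→G (purine→purine, transition)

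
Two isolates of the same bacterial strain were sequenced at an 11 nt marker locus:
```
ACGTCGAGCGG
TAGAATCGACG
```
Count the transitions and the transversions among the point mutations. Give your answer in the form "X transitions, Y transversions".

Transitions (purine↔purine or pyrimidine↔pyrimidine): none.
Transversions (purine↔pyrimidine): 1 A→T, 2 C→A, 4 T→A, 5 C→A, 6 G→T, 7 A→C, 9 C→A, 10 G→C.

0 transitions, 8 transversions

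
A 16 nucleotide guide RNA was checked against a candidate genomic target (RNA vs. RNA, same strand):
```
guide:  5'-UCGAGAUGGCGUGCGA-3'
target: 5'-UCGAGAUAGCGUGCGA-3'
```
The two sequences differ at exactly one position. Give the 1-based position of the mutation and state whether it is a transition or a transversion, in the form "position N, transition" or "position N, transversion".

position 8, transition

The sequences differ only at position 8: G→A (purine→purine), a transition.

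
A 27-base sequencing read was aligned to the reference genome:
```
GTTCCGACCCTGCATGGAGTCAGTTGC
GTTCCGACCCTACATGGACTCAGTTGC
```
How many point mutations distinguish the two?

Mismatches (1-based): base 12: G→A; base 19: G→C.

2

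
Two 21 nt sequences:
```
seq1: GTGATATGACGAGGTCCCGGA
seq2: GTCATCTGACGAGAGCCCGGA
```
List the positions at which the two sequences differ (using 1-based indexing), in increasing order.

Scanning 1-based: 3: G/C; 6: A/C; 14: G/A; 15: T/G.

3, 6, 14, 15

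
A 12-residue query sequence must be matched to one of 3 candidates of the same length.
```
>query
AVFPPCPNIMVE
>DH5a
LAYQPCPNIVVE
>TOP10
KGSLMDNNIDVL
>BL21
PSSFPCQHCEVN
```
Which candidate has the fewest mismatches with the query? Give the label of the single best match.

DH5a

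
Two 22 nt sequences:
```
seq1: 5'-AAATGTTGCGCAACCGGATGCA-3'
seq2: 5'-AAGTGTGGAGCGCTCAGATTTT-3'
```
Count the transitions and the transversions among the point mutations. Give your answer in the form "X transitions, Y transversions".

Transitions (purine↔purine or pyrimidine↔pyrimidine): 3 A→G, 12 A→G, 14 C→T, 16 G→A, 21 C→T.
Transversions (purine↔pyrimidine): 7 T→G, 9 C→A, 13 A→C, 20 G→T, 22 A→T.

5 transitions, 5 transversions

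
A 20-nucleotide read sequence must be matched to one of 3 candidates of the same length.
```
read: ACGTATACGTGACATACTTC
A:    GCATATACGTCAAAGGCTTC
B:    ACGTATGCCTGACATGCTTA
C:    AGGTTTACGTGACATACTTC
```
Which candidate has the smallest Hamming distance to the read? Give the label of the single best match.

Hamming distances to read — A: 6; B: 4; C: 2.
Smallest is C with 2 mismatches.

C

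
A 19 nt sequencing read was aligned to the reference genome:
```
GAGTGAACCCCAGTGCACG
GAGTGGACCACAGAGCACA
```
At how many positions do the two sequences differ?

4

Mismatches (1-based): position 6: A→G; position 10: C→A; position 14: T→A; position 19: G→A.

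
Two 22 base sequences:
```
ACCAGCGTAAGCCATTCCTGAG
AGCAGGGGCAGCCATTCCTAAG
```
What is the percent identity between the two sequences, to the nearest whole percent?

77%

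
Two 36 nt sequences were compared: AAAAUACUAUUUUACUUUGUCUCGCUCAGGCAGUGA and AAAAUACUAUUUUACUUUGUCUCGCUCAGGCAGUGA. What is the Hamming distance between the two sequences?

The two sequences are identical at every position.

0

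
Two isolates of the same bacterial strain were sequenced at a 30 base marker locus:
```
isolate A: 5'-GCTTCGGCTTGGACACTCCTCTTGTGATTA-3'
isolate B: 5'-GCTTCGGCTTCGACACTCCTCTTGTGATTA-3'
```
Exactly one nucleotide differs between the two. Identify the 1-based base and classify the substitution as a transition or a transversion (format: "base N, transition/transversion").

The sequences differ only at base 11: G→C (purine→pyrimidine), a transversion.

base 11, transversion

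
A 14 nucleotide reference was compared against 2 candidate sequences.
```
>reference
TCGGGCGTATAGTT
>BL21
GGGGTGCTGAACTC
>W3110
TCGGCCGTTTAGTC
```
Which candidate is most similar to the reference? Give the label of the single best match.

W3110

Hamming distances to reference — BL21: 9; W3110: 3.
Smallest is W3110 with 3 mismatches.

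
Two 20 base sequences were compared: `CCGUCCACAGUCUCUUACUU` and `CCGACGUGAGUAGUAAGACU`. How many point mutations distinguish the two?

12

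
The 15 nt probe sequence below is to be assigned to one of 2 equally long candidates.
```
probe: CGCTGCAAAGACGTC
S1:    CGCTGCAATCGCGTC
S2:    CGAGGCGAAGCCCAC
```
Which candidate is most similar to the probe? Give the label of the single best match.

S1

S1 differs at 3 sites; S2 differs at 6 sites. The closest is S1.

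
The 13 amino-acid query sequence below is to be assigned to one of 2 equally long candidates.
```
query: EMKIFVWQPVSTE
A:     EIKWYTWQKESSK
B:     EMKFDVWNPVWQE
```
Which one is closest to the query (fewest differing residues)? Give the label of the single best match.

A differs at 8 residues; B differs at 5 residues. The closest is B.

B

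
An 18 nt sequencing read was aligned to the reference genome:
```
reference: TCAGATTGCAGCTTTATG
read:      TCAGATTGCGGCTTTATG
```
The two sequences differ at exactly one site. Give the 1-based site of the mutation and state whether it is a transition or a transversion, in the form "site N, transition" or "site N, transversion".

site 10, transition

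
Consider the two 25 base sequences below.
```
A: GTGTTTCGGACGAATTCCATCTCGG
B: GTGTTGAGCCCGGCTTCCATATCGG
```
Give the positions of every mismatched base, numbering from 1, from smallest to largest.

6, 7, 9, 10, 13, 14, 21

Differences at position 6 (T→G), position 7 (C→A), position 9 (G→C), position 10 (A→C), position 13 (A→G), position 14 (A→C), position 21 (C→A).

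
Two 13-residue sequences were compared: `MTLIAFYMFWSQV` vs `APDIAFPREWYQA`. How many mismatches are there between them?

Comparing position by position, 8 residues differ: 1 (M/A), 2 (T/P), 3 (L/D), 7 (Y/P), 8 (M/R), 9 (F/E), 11 (S/Y), 13 (V/A).

8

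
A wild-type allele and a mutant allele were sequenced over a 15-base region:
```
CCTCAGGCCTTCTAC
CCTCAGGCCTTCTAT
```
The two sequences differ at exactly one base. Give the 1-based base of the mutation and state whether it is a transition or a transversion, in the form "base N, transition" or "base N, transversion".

The sequences differ only at base 15: C→T (pyrimidine→pyrimidine), a transition.

base 15, transition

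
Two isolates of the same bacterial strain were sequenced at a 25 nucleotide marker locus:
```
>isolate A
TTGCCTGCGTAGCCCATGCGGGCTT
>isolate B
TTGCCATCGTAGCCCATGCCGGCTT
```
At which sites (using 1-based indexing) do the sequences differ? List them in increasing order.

Scanning 1-based: 6: T/A; 7: G/T; 20: G/C.

6, 7, 20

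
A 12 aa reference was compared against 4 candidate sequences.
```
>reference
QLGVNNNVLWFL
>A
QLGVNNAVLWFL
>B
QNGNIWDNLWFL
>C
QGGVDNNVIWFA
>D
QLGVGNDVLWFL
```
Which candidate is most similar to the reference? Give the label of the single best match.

A differs at 1 position; B differs at 6 positions; C differs at 4 positions; D differs at 2 positions. The closest is A.

A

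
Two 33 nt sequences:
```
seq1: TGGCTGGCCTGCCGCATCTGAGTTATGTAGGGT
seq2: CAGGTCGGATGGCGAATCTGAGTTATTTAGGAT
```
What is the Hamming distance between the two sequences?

10

The sequences differ at sites 1, 2, 4, 6, 8, 9, 12, 15, 27, 32 (1-based) — 10 in total.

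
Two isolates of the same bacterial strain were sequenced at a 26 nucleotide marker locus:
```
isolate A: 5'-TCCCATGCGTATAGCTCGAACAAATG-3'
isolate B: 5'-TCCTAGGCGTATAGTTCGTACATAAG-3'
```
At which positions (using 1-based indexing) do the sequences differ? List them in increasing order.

4, 6, 15, 19, 23, 25

Differences at position 4 (C→T), position 6 (T→G), position 15 (C→T), position 19 (A→T), position 23 (A→T), position 25 (T→A).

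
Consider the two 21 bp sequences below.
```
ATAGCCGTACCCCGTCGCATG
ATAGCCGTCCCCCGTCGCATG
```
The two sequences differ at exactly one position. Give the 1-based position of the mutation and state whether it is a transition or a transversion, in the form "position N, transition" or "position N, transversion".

The sequences differ only at position 9: A→C (purine→pyrimidine), a transversion.

position 9, transversion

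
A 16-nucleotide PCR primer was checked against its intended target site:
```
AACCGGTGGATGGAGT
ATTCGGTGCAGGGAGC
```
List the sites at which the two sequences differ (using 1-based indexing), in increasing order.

Scanning 1-based: 2: A/T; 3: C/T; 9: G/C; 11: T/G; 16: T/C.

2, 3, 9, 11, 16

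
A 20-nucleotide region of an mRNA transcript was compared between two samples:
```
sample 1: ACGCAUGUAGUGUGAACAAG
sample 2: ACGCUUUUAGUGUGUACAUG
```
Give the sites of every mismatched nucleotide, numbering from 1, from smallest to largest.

Differences at site 5 (A→U), site 7 (G→U), site 15 (A→U), site 19 (A→U).

5, 7, 15, 19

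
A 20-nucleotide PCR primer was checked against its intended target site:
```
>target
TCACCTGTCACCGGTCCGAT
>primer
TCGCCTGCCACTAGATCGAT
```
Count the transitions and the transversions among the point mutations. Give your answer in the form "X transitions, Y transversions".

5 transitions, 1 transversion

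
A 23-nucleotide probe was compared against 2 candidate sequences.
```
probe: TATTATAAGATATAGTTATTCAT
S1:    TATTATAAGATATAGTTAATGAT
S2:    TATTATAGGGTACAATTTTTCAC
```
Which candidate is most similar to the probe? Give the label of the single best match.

S1

Hamming distances to probe — S1: 2; S2: 6.
Smallest is S1 with 2 mismatches.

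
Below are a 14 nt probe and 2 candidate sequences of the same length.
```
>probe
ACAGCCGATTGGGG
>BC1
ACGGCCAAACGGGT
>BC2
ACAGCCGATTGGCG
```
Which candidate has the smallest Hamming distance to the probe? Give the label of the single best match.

Hamming distances to probe — BC1: 5; BC2: 1.
Smallest is BC2 with 1 mismatch.

BC2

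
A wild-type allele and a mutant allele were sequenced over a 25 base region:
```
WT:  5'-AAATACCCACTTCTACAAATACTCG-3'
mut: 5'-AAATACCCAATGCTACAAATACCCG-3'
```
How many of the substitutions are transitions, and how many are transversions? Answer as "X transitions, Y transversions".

1 transition, 2 transversions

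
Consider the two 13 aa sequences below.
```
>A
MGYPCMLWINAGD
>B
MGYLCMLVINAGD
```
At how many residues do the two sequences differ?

2

Comparing position by position, 2 residues differ: 4 (P/L), 8 (W/V).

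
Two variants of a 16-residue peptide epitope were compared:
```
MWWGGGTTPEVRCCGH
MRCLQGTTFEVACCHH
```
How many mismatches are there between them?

Mismatches (1-based): position 2: W→R; position 3: W→C; position 4: G→L; position 5: G→Q; position 9: P→F; position 12: R→A; position 15: G→H.

7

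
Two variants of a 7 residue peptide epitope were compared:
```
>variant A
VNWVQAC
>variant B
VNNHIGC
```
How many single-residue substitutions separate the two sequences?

Mismatches (1-based): position 3: W→N; position 4: V→H; position 5: Q→I; position 6: A→G.

4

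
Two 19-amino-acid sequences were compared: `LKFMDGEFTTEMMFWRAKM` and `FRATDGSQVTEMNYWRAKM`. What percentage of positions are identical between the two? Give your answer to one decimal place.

52.6%

Mismatches at positions 1, 2, 3, 4, 7, 8, 9, 13, 14 (1-based): 9 of 19.
Identical positions: 10/19 = 52.63% → 52.6%.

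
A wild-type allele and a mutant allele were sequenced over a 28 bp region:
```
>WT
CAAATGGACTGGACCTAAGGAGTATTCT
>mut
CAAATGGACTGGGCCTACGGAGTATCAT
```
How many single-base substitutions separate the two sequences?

4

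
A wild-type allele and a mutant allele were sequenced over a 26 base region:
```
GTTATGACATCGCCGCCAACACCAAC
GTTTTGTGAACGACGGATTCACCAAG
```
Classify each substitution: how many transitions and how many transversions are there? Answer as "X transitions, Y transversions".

0 transitions, 10 transversions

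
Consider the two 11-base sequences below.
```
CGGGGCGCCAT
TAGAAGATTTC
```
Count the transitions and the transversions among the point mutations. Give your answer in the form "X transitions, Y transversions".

8 transitions, 2 transversions

Mismatches (1-based):
base 1: C→T (pyrimidine→pyrimidine, transition)
base 2: G→A (purine→purine, transition)
base 4: G→A (purine→purine, transition)
base 5: G→A (purine→purine, transition)
base 6: C→G (pyrimidine→purine, transversion)
base 7: G→A (purine→purine, transition)
base 8: C→T (pyrimidine→pyrimidine, transition)
base 9: C→T (pyrimidine→pyrimidine, transition)
base 10: A→T (purine→pyrimidine, transversion)
base 11: T→C (pyrimidine→pyrimidine, transition)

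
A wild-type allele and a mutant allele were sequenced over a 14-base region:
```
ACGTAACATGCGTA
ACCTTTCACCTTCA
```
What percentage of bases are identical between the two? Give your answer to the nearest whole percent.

Mismatches at positions 3, 5, 6, 9, 10, 11, 12, 13 (1-based): 8 of 14.
Identical positions: 6/14 = 42.86% → 43%.

43%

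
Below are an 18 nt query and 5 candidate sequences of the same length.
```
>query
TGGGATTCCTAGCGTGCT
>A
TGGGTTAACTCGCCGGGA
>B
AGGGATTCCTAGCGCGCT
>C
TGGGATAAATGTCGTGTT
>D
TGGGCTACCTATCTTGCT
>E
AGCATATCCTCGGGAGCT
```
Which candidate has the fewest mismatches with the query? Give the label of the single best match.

B

A differs at 8 sites; B differs at 2 sites; C differs at 6 sites; D differs at 4 sites; E differs at 8 sites. The closest is B.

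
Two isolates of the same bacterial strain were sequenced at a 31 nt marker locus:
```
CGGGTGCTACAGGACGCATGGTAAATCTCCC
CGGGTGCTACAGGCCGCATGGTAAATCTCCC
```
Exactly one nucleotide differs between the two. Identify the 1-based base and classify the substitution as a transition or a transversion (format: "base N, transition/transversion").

Base 14 changes A→C. A is a purine and C is a pyrimidine, so this is a transversion.

base 14, transversion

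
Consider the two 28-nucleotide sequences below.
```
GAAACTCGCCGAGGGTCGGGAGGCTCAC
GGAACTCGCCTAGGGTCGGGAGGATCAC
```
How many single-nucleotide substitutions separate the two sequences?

3

Comparing position by position, 3 positions differ: 2 (A/G), 11 (G/T), 24 (C/A).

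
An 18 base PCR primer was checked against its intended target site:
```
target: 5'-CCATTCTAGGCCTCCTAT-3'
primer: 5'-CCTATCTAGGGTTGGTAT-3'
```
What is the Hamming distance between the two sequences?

6

Mismatches (1-based): site 3: A→T; site 4: T→A; site 11: C→G; site 12: C→T; site 14: C→G; site 15: C→G.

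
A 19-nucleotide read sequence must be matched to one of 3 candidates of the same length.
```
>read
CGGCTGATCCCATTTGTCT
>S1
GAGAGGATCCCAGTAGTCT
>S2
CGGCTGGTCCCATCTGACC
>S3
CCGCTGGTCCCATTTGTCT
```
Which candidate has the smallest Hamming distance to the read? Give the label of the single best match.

S3

Hamming distances to read — S1: 6; S2: 4; S3: 2.
Smallest is S3 with 2 mismatches.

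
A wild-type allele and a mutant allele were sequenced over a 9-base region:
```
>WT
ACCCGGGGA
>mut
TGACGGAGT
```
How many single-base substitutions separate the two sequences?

5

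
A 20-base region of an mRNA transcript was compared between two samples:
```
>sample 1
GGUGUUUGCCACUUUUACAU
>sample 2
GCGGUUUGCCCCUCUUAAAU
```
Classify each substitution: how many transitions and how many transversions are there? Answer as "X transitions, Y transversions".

1 transition, 4 transversions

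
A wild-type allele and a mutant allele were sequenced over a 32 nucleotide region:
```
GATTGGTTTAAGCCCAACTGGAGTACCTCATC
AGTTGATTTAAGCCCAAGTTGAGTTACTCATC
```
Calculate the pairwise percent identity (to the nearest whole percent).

78%

Mismatches at positions 1, 2, 6, 18, 20, 25, 26 (1-based): 7 of 32.
Identical positions: 25/32 = 78.12% → 78%.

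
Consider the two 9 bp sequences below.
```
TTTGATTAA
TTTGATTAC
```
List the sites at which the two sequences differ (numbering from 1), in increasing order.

Differences at site 9 (A→C).

9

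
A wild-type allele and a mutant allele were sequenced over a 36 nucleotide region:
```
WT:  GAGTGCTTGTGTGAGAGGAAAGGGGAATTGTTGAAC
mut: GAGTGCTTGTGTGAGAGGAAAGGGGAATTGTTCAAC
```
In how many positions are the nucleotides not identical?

The sequences differ at positions 33 (1-based) — 1 in total.

1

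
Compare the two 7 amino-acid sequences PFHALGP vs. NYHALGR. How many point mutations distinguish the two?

Mismatches (1-based): residue 1: P→N; residue 2: F→Y; residue 7: P→R.

3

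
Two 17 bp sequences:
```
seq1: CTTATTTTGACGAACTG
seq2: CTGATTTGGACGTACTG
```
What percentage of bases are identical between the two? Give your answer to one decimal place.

82.4%

Mismatches at positions 3, 8, 13 (1-based): 3 of 17.
Identical positions: 14/17 = 82.35% → 82.4%.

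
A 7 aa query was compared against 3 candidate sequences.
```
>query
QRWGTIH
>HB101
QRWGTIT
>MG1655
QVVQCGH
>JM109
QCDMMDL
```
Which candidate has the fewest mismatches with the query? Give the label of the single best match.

HB101

Hamming distances to query — HB101: 1; MG1655: 5; JM109: 6.
Smallest is HB101 with 1 mismatch.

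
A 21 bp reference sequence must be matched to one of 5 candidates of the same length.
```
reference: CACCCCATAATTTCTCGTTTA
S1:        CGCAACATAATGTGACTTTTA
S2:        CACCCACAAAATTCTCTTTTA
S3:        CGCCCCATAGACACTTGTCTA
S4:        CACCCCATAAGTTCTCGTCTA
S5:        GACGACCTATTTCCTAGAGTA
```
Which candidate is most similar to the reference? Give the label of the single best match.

Hamming distances to reference — S1: 7; S2: 5; S3: 7; S4: 2; S5: 9.
Smallest is S4 with 2 mismatches.

S4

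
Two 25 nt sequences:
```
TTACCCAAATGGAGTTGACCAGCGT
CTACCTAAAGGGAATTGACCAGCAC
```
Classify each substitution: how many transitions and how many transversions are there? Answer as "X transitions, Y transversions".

Transitions (purine↔purine or pyrimidine↔pyrimidine): 1 T→C, 6 C→T, 14 G→A, 24 G→A, 25 T→C.
Transversions (purine↔pyrimidine): 10 T→G.

5 transitions, 1 transversion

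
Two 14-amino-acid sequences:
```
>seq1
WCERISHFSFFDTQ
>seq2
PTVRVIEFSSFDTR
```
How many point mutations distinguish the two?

8

The sequences differ at positions 1, 2, 3, 5, 6, 7, 10, 14 (1-based) — 8 in total.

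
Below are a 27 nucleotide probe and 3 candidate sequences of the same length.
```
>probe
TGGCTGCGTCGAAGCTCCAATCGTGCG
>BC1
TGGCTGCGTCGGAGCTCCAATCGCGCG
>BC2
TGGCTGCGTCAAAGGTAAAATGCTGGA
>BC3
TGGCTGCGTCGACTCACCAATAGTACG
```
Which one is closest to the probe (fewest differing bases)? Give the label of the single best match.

BC1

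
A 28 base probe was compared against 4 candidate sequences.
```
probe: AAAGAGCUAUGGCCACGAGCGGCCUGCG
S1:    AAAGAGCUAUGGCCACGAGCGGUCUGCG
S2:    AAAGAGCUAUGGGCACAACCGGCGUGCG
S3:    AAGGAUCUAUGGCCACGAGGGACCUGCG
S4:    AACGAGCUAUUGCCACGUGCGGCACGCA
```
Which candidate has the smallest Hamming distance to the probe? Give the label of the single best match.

Hamming distances to probe — S1: 1; S2: 4; S3: 4; S4: 6.
Smallest is S1 with 1 mismatch.

S1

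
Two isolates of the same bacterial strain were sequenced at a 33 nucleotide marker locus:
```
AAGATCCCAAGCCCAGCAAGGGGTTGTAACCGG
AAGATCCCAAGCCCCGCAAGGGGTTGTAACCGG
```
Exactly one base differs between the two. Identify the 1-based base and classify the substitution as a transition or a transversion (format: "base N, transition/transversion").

Base 15 changes A→C. A is a purine and C is a pyrimidine, so this is a transversion.

base 15, transversion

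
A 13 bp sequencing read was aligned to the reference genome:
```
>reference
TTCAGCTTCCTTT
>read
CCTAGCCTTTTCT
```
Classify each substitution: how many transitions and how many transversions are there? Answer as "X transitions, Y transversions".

7 transitions, 0 transversions

Transitions (purine↔purine or pyrimidine↔pyrimidine): 1 T→C, 2 T→C, 3 C→T, 7 T→C, 9 C→T, 10 C→T, 12 T→C.
Transversions (purine↔pyrimidine): none.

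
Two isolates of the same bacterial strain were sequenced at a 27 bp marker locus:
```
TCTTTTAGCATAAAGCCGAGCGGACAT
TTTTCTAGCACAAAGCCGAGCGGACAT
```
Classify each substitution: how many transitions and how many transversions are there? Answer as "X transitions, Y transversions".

Transitions (purine↔purine or pyrimidine↔pyrimidine): 2 C→T, 5 T→C, 11 T→C.
Transversions (purine↔pyrimidine): none.

3 transitions, 0 transversions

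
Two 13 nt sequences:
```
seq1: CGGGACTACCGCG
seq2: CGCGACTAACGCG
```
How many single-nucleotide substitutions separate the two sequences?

2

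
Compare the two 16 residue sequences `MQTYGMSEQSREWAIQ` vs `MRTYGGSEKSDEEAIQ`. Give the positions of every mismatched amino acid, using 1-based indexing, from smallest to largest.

Scanning 1-based: 2: Q/R; 6: M/G; 9: Q/K; 11: R/D; 13: W/E.

2, 6, 9, 11, 13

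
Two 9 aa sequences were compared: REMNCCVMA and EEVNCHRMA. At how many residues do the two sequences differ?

Mismatches (1-based): residue 1: R→E; residue 3: M→V; residue 6: C→H; residue 7: V→R.

4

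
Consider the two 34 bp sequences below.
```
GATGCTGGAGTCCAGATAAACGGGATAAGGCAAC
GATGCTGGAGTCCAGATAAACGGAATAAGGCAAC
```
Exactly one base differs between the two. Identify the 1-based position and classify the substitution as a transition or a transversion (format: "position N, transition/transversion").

Position 24 changes G→A. G is a purine and A is a purine, so this is a transition.

position 24, transition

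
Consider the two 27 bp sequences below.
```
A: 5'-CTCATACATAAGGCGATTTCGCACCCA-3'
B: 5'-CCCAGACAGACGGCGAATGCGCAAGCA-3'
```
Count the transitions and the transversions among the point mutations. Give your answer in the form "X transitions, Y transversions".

Transitions (purine↔purine or pyrimidine↔pyrimidine): 2 T→C.
Transversions (purine↔pyrimidine): 5 T→G, 9 T→G, 11 A→C, 17 T→A, 19 T→G, 24 C→A, 25 C→G.

1 transition, 7 transversions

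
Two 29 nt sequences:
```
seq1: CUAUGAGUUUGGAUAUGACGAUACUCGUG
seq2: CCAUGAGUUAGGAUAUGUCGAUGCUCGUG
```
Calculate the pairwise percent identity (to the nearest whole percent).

Mismatches at positions 2, 10, 18, 23 (1-based): 4 of 29.
Identical positions: 25/29 = 86.21% → 86%.

86%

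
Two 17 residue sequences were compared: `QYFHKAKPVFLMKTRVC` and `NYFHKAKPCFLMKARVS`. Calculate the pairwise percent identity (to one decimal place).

Mismatches at positions 1, 9, 14, 17 (1-based): 4 of 17.
Identical positions: 13/17 = 76.47% → 76.5%.

76.5%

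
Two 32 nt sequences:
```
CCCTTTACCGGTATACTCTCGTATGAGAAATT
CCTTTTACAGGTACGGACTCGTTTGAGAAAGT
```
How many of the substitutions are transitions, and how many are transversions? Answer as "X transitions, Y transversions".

Mismatches (1-based):
base 3: C→T (pyrimidine→pyrimidine, transition)
base 9: C→A (pyrimidine→purine, transversion)
base 14: T→C (pyrimidine→pyrimidine, transition)
base 15: A→G (purine→purine, transition)
base 16: C→G (pyrimidine→purine, transversion)
base 17: T→A (pyrimidine→purine, transversion)
base 23: A→T (purine→pyrimidine, transversion)
base 31: T→G (pyrimidine→purine, transversion)

3 transitions, 5 transversions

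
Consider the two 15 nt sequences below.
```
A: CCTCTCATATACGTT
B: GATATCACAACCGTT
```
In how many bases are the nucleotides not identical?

The sequences differ at bases 1, 2, 4, 8, 10, 11 (1-based) — 6 in total.

6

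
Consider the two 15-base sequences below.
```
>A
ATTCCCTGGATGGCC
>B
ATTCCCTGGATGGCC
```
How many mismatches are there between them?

0

No positions differ; the sequences are identical.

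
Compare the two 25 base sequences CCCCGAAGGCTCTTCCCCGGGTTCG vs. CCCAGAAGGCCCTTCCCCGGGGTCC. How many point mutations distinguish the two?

Mismatches (1-based): position 4: C→A; position 11: T→C; position 22: T→G; position 25: G→C.

4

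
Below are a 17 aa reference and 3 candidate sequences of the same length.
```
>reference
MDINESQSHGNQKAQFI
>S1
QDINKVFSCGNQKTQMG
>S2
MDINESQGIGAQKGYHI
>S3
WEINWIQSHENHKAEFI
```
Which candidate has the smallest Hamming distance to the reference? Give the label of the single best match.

Hamming distances to reference — S1: 8; S2: 6; S3: 7.
Smallest is S2 with 6 mismatches.

S2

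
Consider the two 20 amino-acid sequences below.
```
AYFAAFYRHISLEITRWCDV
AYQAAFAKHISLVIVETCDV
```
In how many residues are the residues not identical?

Comparing position by position, 7 residues differ: 3 (F/Q), 7 (Y/A), 8 (R/K), 13 (E/V), 15 (T/V), 16 (R/E), 17 (W/T).

7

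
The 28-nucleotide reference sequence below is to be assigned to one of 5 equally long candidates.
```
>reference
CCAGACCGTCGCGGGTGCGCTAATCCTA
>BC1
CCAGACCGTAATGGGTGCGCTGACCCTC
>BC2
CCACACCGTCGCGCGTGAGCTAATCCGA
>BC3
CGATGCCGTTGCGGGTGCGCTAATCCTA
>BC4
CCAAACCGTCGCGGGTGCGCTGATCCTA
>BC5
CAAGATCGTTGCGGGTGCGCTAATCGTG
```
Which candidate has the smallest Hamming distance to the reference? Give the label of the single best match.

Hamming distances to reference — BC1: 6; BC2: 4; BC3: 4; BC4: 2; BC5: 5.
Smallest is BC4 with 2 mismatches.

BC4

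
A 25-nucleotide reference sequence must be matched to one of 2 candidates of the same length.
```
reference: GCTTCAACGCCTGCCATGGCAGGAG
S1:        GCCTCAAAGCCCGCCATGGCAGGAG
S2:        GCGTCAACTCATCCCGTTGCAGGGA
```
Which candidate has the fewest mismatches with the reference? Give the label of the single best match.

Hamming distances to reference — S1: 3; S2: 8.
Smallest is S1 with 3 mismatches.

S1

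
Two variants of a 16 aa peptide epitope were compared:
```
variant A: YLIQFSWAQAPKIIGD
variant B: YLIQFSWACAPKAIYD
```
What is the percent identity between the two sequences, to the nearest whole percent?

Mismatches at positions 9, 13, 15 (1-based): 3 of 16.
Identical positions: 13/16 = 81.25% → 81%.

81%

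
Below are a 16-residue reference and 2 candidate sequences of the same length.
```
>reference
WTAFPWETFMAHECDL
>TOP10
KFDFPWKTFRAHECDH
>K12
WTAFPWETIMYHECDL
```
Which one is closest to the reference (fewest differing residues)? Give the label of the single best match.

K12

TOP10 differs at 6 residues; K12 differs at 2 residues. The closest is K12.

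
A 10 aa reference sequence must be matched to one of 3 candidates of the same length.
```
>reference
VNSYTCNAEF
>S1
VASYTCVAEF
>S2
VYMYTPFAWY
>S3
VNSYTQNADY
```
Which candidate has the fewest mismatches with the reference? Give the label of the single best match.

Hamming distances to reference — S1: 2; S2: 6; S3: 3.
Smallest is S1 with 2 mismatches.

S1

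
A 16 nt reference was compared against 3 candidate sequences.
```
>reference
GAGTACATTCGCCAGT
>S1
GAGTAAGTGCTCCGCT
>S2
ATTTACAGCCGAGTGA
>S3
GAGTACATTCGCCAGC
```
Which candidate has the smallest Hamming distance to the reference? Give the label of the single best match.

S3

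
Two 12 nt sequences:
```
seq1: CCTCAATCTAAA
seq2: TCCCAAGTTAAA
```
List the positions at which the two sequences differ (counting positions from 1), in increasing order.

Differences at position 1 (C→T), position 3 (T→C), position 7 (T→G), position 8 (C→T).

1, 3, 7, 8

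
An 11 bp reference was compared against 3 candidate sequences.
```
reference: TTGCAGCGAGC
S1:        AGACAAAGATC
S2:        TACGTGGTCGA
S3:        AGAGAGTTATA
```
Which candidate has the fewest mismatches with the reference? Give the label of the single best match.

S1 differs at 6 positions; S2 differs at 8 positions; S3 differs at 8 positions. The closest is S1.

S1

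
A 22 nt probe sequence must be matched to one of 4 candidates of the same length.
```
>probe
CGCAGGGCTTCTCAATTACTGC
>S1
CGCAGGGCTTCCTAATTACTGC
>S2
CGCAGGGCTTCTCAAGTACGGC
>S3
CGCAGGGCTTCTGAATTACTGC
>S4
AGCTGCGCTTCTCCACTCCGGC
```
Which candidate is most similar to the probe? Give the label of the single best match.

Hamming distances to probe — S1: 2; S2: 2; S3: 1; S4: 7.
Smallest is S3 with 1 mismatch.

S3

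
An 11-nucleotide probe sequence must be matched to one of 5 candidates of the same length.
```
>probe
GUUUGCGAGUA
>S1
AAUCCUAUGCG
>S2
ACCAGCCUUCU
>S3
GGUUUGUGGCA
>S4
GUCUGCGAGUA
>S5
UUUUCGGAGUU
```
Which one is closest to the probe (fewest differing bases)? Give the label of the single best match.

Hamming distances to probe — S1: 9; S2: 9; S3: 6; S4: 1; S5: 4.
Smallest is S4 with 1 mismatch.

S4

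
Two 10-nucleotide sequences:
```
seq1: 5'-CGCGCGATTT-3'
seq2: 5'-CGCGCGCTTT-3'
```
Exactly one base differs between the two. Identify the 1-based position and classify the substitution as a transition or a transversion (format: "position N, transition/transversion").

position 7, transversion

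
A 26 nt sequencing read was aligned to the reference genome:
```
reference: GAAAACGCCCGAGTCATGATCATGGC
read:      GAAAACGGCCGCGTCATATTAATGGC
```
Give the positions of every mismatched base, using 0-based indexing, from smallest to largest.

Differences at position 7 (C→G), position 11 (A→C), position 17 (G→A), position 18 (A→T), position 20 (C→A).

7, 11, 17, 18, 20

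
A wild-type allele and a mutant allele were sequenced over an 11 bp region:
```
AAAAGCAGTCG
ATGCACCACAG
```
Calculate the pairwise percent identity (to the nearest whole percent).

27%

8 positions differ (2, 3, 4, 5, 7, 8, 9, 10), so 3 of 11 match: 3/11 = 27.27%.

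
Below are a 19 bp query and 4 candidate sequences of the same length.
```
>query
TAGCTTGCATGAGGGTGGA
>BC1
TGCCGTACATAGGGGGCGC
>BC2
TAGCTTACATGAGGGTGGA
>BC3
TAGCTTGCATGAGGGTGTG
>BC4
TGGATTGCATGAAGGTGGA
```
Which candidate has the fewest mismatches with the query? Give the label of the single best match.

BC2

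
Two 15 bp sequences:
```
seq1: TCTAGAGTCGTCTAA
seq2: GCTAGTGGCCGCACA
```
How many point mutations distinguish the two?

Mismatches (1-based): position 1: T→G; position 6: A→T; position 8: T→G; position 10: G→C; position 11: T→G; position 13: T→A; position 14: A→C.

7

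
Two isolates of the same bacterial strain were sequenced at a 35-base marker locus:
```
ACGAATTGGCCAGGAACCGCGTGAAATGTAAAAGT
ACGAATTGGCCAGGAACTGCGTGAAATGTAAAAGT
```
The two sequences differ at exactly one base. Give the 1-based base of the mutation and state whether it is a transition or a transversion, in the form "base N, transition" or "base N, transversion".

base 18, transition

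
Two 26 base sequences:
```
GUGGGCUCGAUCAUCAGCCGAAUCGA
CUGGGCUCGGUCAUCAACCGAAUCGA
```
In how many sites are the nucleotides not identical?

3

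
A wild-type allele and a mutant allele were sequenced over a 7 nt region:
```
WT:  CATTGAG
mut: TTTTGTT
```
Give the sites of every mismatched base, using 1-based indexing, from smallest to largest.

1, 2, 6, 7

Differences at site 1 (C→T), site 2 (A→T), site 6 (A→T), site 7 (G→T).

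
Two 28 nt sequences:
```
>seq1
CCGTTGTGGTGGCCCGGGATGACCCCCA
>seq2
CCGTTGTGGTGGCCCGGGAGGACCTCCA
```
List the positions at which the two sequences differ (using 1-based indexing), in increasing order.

20, 25

Differences at position 20 (T→G), position 25 (C→T).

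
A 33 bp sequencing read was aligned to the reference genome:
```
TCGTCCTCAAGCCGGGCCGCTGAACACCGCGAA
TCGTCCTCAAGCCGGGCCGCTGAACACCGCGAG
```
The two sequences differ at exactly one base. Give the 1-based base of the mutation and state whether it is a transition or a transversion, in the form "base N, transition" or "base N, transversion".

The sequences differ only at base 33: A→G (purine→purine), a transition.

base 33, transition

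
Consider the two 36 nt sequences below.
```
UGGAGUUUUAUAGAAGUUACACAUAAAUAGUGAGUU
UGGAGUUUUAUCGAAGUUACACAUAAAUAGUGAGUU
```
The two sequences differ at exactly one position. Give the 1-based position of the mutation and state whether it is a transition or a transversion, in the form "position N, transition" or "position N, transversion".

position 12, transversion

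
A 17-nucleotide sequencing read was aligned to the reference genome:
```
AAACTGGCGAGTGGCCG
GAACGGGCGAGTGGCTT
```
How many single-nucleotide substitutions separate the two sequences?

4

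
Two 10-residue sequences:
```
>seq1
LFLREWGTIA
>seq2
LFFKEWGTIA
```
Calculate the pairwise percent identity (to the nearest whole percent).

2 positions differ (3, 4), so 8 of 10 match: 8/10 = 80%.

80%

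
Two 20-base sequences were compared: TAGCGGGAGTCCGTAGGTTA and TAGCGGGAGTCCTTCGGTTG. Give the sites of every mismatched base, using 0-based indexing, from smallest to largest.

Differences at site 12 (G→T), site 14 (A→C), site 19 (A→G).

12, 14, 19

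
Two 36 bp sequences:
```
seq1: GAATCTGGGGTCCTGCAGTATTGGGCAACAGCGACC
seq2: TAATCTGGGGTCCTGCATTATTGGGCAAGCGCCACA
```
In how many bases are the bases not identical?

6

Comparing position by position, 6 bases differ: 1 (G/T), 18 (G/T), 29 (C/G), 30 (A/C), 33 (G/C), 36 (C/A).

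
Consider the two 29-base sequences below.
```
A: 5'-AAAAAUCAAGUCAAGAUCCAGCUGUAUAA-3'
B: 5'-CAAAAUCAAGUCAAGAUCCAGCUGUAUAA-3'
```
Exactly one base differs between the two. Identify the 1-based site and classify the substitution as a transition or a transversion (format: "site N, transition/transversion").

site 1, transversion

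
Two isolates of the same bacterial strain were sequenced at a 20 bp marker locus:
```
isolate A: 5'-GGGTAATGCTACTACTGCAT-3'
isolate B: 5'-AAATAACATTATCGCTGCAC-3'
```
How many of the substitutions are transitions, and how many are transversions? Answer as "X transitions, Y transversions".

Transitions (purine↔purine or pyrimidine↔pyrimidine): 1 G→A, 2 G→A, 3 G→A, 7 T→C, 8 G→A, 9 C→T, 12 C→T, 13 T→C, 14 A→G, 20 T→C.
Transversions (purine↔pyrimidine): none.

10 transitions, 0 transversions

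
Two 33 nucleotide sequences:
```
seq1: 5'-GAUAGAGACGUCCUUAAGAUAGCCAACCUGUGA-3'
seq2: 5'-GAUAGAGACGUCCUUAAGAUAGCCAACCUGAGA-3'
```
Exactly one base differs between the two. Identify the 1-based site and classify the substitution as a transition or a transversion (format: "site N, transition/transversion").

site 31, transversion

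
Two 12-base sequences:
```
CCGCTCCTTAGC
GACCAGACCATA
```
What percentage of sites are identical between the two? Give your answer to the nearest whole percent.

17%

10 positions differ (1, 2, 3, 5, 6, 7, 8, 9, 11, 12), so 2 of 12 match: 2/12 = 16.67%.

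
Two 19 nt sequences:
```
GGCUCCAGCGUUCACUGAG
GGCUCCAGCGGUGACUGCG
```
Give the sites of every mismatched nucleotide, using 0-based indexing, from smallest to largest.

10, 12, 17

Scanning 0-based: 10: U/G; 12: C/G; 17: A/C.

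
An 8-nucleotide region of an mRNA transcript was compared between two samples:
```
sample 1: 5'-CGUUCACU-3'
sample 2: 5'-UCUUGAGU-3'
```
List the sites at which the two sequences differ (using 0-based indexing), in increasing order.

0, 1, 4, 6

Scanning 0-based: 0: C/U; 1: G/C; 4: C/G; 6: C/G.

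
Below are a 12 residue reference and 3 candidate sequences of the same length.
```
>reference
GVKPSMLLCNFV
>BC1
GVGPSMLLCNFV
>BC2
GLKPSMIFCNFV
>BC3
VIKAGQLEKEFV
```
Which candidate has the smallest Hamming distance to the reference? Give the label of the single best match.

BC1 differs at 1 position; BC2 differs at 3 positions; BC3 differs at 8 positions. The closest is BC1.

BC1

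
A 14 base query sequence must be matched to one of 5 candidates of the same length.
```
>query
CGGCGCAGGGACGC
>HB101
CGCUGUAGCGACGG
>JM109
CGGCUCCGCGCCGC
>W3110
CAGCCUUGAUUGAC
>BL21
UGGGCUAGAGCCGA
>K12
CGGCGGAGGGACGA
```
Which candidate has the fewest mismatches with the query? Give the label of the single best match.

Hamming distances to query — HB101: 5; JM109: 4; W3110: 9; BL21: 7; K12: 2.
Smallest is K12 with 2 mismatches.

K12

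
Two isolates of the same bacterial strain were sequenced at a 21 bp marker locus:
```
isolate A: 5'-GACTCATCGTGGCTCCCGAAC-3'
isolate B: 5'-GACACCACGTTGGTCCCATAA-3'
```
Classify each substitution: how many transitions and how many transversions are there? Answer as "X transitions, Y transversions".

Mismatches (1-based):
position 4: T→A (pyrimidine→purine, transversion)
position 6: A→C (purine→pyrimidine, transversion)
position 7: T→A (pyrimidine→purine, transversion)
position 11: G→T (purine→pyrimidine, transversion)
position 13: C→G (pyrimidine→purine, transversion)
position 18: G→A (purine→purine, transition)
position 19: A→T (purine→pyrimidine, transversion)
position 21: C→A (pyrimidine→purine, transversion)

1 transition, 7 transversions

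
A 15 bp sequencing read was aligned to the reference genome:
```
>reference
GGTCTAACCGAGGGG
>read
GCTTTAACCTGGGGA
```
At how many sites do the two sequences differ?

Comparing position by position, 5 sites differ: 2 (G/C), 4 (C/T), 10 (G/T), 11 (A/G), 15 (G/A).

5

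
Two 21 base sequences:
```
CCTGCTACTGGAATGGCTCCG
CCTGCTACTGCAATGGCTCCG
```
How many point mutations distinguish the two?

1

The sequences differ at bases 11 (1-based) — 1 in total.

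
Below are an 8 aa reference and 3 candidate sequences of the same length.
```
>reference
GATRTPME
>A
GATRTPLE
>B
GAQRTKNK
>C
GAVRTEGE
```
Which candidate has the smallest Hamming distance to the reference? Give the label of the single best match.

Hamming distances to reference — A: 1; B: 4; C: 3.
Smallest is A with 1 mismatch.

A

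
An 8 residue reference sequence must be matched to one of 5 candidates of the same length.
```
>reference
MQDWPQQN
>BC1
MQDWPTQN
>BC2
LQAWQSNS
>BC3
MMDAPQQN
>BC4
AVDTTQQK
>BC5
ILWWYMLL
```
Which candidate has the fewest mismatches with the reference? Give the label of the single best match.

Hamming distances to reference — BC1: 1; BC2: 6; BC3: 2; BC4: 5; BC5: 7.
Smallest is BC1 with 1 mismatch.

BC1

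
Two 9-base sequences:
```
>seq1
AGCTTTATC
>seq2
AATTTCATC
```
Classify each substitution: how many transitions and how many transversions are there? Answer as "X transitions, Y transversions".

Transitions (purine↔purine or pyrimidine↔pyrimidine): 2 G→A, 3 C→T, 6 T→C.
Transversions (purine↔pyrimidine): none.

3 transitions, 0 transversions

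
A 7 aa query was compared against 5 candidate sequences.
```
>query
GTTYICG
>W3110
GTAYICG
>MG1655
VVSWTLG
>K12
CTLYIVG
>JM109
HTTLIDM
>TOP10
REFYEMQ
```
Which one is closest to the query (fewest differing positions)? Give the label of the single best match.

W3110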